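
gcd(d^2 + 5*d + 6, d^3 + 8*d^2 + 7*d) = 1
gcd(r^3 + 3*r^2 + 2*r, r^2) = r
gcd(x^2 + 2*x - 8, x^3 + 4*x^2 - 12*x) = x - 2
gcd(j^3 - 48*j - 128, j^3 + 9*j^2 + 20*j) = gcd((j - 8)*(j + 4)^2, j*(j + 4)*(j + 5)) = j + 4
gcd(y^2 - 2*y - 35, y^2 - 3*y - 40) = y + 5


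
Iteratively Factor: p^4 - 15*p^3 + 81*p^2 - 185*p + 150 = (p - 3)*(p^3 - 12*p^2 + 45*p - 50) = (p - 3)*(p - 2)*(p^2 - 10*p + 25) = (p - 5)*(p - 3)*(p - 2)*(p - 5)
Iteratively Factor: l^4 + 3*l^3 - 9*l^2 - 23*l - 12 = (l + 1)*(l^3 + 2*l^2 - 11*l - 12) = (l - 3)*(l + 1)*(l^2 + 5*l + 4) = (l - 3)*(l + 1)*(l + 4)*(l + 1)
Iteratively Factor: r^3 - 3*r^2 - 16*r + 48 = (r + 4)*(r^2 - 7*r + 12) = (r - 4)*(r + 4)*(r - 3)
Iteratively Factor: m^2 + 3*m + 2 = (m + 2)*(m + 1)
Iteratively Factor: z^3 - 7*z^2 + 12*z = (z - 3)*(z^2 - 4*z) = z*(z - 3)*(z - 4)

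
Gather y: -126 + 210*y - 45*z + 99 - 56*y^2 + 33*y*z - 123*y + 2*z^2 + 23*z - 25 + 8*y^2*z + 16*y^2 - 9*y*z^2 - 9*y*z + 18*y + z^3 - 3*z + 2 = y^2*(8*z - 40) + y*(-9*z^2 + 24*z + 105) + z^3 + 2*z^2 - 25*z - 50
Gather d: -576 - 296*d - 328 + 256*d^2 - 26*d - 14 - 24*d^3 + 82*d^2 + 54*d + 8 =-24*d^3 + 338*d^2 - 268*d - 910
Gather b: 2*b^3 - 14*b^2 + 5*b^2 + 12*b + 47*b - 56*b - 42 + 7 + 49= 2*b^3 - 9*b^2 + 3*b + 14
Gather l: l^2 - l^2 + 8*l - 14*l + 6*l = 0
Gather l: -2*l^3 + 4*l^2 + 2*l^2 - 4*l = -2*l^3 + 6*l^2 - 4*l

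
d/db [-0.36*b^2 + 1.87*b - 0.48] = 1.87 - 0.72*b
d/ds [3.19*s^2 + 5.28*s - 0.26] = 6.38*s + 5.28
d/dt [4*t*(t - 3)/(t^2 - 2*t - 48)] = 4*(t^2 - 96*t + 144)/(t^4 - 4*t^3 - 92*t^2 + 192*t + 2304)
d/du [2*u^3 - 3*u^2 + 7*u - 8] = 6*u^2 - 6*u + 7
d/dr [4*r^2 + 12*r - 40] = 8*r + 12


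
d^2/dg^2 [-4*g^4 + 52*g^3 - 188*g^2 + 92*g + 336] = -48*g^2 + 312*g - 376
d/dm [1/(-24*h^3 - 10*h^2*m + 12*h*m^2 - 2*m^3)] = (5*h^2 - 12*h*m + 3*m^2)/(2*(12*h^3 + 5*h^2*m - 6*h*m^2 + m^3)^2)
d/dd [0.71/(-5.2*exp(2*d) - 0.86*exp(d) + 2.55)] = (7.384*exp(d) + 0.6106)*exp(d)/(5.2*exp(2*d) + 0.86*exp(d) - 2.55)^2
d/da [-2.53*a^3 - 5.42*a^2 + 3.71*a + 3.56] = -7.59*a^2 - 10.84*a + 3.71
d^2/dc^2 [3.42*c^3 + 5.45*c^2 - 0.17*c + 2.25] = 20.52*c + 10.9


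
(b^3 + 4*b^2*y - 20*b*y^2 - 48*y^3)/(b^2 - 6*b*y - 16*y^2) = (-b^2 - 2*b*y + 24*y^2)/(-b + 8*y)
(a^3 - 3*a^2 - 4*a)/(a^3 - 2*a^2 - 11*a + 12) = a*(a + 1)/(a^2 + 2*a - 3)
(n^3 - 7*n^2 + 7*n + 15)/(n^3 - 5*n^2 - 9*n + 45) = (n + 1)/(n + 3)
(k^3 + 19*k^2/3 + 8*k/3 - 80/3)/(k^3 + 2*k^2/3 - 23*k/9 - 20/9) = 3*(k^2 + 8*k + 16)/(3*k^2 + 7*k + 4)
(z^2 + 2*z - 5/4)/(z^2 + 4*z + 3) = (z^2 + 2*z - 5/4)/(z^2 + 4*z + 3)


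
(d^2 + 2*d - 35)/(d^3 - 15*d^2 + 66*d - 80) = (d + 7)/(d^2 - 10*d + 16)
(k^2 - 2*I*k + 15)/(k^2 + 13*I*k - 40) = (k^2 - 2*I*k + 15)/(k^2 + 13*I*k - 40)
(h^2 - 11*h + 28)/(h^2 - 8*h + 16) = (h - 7)/(h - 4)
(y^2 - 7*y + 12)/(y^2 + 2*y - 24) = (y - 3)/(y + 6)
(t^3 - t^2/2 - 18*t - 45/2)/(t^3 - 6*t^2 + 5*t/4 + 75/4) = 2*(t + 3)/(2*t - 5)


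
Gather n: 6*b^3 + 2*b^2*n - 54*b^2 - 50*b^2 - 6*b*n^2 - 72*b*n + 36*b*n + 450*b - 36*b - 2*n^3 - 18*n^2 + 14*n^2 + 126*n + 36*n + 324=6*b^3 - 104*b^2 + 414*b - 2*n^3 + n^2*(-6*b - 4) + n*(2*b^2 - 36*b + 162) + 324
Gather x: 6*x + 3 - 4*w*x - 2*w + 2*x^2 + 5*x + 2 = -2*w + 2*x^2 + x*(11 - 4*w) + 5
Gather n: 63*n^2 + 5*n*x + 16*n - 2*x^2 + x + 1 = 63*n^2 + n*(5*x + 16) - 2*x^2 + x + 1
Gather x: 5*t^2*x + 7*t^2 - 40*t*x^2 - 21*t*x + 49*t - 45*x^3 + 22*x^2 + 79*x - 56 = 7*t^2 + 49*t - 45*x^3 + x^2*(22 - 40*t) + x*(5*t^2 - 21*t + 79) - 56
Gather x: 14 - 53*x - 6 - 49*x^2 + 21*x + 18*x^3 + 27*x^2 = 18*x^3 - 22*x^2 - 32*x + 8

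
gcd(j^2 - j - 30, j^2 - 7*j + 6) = j - 6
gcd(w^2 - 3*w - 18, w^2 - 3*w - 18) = w^2 - 3*w - 18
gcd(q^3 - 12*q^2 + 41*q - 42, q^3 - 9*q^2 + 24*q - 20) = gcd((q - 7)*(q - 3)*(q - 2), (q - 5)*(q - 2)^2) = q - 2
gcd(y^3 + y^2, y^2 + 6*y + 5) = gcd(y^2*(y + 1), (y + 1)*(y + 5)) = y + 1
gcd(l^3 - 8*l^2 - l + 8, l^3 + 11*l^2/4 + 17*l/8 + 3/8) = l + 1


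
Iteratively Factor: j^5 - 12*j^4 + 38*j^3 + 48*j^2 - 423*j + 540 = (j + 3)*(j^4 - 15*j^3 + 83*j^2 - 201*j + 180) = (j - 5)*(j + 3)*(j^3 - 10*j^2 + 33*j - 36) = (j - 5)*(j - 3)*(j + 3)*(j^2 - 7*j + 12) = (j - 5)*(j - 3)^2*(j + 3)*(j - 4)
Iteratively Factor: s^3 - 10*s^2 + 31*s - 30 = (s - 5)*(s^2 - 5*s + 6) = (s - 5)*(s - 2)*(s - 3)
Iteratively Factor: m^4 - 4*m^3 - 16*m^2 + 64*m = (m)*(m^3 - 4*m^2 - 16*m + 64) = m*(m - 4)*(m^2 - 16) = m*(m - 4)^2*(m + 4)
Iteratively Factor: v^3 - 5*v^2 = (v)*(v^2 - 5*v) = v^2*(v - 5)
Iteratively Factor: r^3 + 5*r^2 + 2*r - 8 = (r + 2)*(r^2 + 3*r - 4) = (r + 2)*(r + 4)*(r - 1)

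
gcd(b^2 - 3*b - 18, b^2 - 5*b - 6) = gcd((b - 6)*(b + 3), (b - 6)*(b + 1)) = b - 6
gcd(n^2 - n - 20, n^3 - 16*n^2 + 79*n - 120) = n - 5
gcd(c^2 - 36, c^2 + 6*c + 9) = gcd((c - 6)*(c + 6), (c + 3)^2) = 1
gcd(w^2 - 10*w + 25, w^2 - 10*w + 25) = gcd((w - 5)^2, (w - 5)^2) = w^2 - 10*w + 25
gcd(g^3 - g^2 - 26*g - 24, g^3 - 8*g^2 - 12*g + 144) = g^2 - 2*g - 24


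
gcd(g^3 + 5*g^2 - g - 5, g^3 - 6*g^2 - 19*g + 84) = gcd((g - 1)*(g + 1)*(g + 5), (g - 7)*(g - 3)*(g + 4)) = 1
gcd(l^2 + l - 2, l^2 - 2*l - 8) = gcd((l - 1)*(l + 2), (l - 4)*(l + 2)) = l + 2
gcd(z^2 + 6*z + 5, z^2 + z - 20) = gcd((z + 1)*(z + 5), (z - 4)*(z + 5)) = z + 5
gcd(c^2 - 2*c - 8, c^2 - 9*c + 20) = c - 4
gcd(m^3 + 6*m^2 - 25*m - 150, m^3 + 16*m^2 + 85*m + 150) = m^2 + 11*m + 30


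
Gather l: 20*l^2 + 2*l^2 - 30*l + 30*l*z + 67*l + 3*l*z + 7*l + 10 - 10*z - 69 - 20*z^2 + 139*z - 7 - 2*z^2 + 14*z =22*l^2 + l*(33*z + 44) - 22*z^2 + 143*z - 66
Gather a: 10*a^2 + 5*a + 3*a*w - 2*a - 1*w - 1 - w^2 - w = 10*a^2 + a*(3*w + 3) - w^2 - 2*w - 1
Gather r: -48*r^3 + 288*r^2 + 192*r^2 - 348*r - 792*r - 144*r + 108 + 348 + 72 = -48*r^3 + 480*r^2 - 1284*r + 528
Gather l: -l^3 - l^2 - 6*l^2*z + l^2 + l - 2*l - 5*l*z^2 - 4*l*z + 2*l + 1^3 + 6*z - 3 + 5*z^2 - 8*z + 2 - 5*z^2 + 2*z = -l^3 - 6*l^2*z + l*(-5*z^2 - 4*z + 1)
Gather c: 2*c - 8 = 2*c - 8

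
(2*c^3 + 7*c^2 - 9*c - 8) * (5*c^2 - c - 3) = 10*c^5 + 33*c^4 - 58*c^3 - 52*c^2 + 35*c + 24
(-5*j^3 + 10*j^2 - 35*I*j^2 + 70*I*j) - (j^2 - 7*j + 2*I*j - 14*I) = -5*j^3 + 9*j^2 - 35*I*j^2 + 7*j + 68*I*j + 14*I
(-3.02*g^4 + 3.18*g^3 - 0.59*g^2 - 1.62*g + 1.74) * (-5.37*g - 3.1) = 16.2174*g^5 - 7.7146*g^4 - 6.6897*g^3 + 10.5284*g^2 - 4.3218*g - 5.394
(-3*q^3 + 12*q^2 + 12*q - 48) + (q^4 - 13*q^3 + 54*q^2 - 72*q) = q^4 - 16*q^3 + 66*q^2 - 60*q - 48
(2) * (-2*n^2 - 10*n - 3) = -4*n^2 - 20*n - 6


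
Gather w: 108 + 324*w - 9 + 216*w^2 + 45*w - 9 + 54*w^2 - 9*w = 270*w^2 + 360*w + 90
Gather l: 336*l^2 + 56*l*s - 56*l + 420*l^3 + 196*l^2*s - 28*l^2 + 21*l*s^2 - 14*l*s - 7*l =420*l^3 + l^2*(196*s + 308) + l*(21*s^2 + 42*s - 63)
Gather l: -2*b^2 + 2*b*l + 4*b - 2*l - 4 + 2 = -2*b^2 + 4*b + l*(2*b - 2) - 2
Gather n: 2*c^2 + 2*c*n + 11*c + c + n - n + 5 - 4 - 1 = 2*c^2 + 2*c*n + 12*c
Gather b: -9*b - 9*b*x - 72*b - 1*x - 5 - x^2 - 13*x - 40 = b*(-9*x - 81) - x^2 - 14*x - 45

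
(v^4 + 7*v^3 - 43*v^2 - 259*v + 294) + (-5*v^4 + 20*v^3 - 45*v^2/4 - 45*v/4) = -4*v^4 + 27*v^3 - 217*v^2/4 - 1081*v/4 + 294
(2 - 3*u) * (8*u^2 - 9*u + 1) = -24*u^3 + 43*u^2 - 21*u + 2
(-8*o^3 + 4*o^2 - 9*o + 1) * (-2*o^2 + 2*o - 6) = 16*o^5 - 24*o^4 + 74*o^3 - 44*o^2 + 56*o - 6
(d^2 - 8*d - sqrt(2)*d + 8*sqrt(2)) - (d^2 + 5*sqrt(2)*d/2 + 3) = -8*d - 7*sqrt(2)*d/2 - 3 + 8*sqrt(2)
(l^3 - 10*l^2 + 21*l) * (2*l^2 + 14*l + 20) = 2*l^5 - 6*l^4 - 78*l^3 + 94*l^2 + 420*l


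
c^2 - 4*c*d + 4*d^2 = (c - 2*d)^2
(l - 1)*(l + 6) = l^2 + 5*l - 6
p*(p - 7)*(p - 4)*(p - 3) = p^4 - 14*p^3 + 61*p^2 - 84*p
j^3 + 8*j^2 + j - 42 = (j - 2)*(j + 3)*(j + 7)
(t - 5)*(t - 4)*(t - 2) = t^3 - 11*t^2 + 38*t - 40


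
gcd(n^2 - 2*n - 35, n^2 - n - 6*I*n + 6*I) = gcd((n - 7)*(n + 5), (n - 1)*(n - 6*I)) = 1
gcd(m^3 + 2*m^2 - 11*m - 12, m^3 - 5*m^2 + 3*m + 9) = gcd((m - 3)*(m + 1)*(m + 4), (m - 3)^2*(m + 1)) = m^2 - 2*m - 3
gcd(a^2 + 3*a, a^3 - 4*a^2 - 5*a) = a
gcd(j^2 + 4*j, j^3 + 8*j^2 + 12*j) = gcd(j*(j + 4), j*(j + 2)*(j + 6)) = j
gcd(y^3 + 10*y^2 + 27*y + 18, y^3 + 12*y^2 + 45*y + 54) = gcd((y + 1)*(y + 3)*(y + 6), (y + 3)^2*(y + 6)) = y^2 + 9*y + 18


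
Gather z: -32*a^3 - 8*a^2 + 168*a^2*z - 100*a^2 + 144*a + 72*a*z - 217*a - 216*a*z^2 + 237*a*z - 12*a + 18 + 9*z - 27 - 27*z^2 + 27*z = -32*a^3 - 108*a^2 - 85*a + z^2*(-216*a - 27) + z*(168*a^2 + 309*a + 36) - 9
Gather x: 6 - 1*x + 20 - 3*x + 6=32 - 4*x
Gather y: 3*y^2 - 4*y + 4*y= 3*y^2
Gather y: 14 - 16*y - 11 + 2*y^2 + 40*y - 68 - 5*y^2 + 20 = -3*y^2 + 24*y - 45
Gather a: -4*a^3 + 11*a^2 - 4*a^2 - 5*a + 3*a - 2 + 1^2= -4*a^3 + 7*a^2 - 2*a - 1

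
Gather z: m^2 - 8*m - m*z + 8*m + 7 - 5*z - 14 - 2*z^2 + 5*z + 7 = m^2 - m*z - 2*z^2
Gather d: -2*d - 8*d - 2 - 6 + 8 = -10*d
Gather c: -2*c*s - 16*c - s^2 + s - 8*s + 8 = c*(-2*s - 16) - s^2 - 7*s + 8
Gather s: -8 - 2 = -10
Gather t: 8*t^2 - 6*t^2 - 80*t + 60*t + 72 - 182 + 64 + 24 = 2*t^2 - 20*t - 22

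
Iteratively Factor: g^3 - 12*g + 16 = (g - 2)*(g^2 + 2*g - 8) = (g - 2)^2*(g + 4)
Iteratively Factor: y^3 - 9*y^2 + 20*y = (y - 5)*(y^2 - 4*y) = (y - 5)*(y - 4)*(y)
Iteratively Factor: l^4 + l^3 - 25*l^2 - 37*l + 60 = (l + 4)*(l^3 - 3*l^2 - 13*l + 15) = (l - 1)*(l + 4)*(l^2 - 2*l - 15) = (l - 5)*(l - 1)*(l + 4)*(l + 3)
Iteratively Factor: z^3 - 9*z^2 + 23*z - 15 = (z - 3)*(z^2 - 6*z + 5) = (z - 3)*(z - 1)*(z - 5)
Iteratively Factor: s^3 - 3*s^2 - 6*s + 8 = (s - 1)*(s^2 - 2*s - 8) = (s - 1)*(s + 2)*(s - 4)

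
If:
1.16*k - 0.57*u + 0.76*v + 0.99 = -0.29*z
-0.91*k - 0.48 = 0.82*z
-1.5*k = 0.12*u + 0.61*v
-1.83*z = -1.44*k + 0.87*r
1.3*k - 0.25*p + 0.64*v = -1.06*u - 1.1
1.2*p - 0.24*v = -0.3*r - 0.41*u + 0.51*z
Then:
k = 1.92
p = -3.70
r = 8.88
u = -1.61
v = -4.40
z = -2.71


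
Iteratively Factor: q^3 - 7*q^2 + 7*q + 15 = (q - 5)*(q^2 - 2*q - 3) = (q - 5)*(q - 3)*(q + 1)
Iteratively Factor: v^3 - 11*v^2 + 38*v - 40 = (v - 5)*(v^2 - 6*v + 8) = (v - 5)*(v - 2)*(v - 4)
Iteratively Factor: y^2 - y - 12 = (y + 3)*(y - 4)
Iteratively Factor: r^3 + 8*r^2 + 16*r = (r + 4)*(r^2 + 4*r) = (r + 4)^2*(r)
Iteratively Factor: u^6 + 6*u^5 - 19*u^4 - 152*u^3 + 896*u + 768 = (u + 4)*(u^5 + 2*u^4 - 27*u^3 - 44*u^2 + 176*u + 192) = (u + 4)^2*(u^4 - 2*u^3 - 19*u^2 + 32*u + 48) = (u - 4)*(u + 4)^2*(u^3 + 2*u^2 - 11*u - 12) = (u - 4)*(u + 1)*(u + 4)^2*(u^2 + u - 12) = (u - 4)*(u + 1)*(u + 4)^3*(u - 3)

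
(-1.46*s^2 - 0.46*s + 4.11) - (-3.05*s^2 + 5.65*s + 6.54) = 1.59*s^2 - 6.11*s - 2.43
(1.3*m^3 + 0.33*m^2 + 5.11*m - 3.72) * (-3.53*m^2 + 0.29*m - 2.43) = -4.589*m^5 - 0.7879*m^4 - 21.1016*m^3 + 13.8116*m^2 - 13.4961*m + 9.0396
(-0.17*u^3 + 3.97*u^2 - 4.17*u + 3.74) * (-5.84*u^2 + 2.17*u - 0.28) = 0.9928*u^5 - 23.5537*u^4 + 33.0153*u^3 - 32.0021*u^2 + 9.2834*u - 1.0472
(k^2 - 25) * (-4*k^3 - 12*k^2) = -4*k^5 - 12*k^4 + 100*k^3 + 300*k^2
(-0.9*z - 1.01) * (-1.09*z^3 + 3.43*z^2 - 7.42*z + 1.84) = 0.981*z^4 - 1.9861*z^3 + 3.2137*z^2 + 5.8382*z - 1.8584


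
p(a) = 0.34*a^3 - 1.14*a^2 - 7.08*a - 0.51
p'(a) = 1.02*a^2 - 2.28*a - 7.08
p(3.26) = -23.93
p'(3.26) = -3.67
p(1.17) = -9.81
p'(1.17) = -8.35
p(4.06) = -25.29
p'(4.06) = 0.48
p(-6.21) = -81.93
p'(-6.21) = 46.41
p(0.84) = -7.06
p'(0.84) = -8.28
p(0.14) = -1.52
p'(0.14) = -7.38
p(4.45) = -24.63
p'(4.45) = 2.97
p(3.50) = -24.68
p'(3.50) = -2.56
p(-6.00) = -72.51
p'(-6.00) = 43.32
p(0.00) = -0.51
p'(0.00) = -7.08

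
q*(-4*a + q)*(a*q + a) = -4*a^2*q^2 - 4*a^2*q + a*q^3 + a*q^2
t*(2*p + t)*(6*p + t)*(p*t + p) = 12*p^3*t^2 + 12*p^3*t + 8*p^2*t^3 + 8*p^2*t^2 + p*t^4 + p*t^3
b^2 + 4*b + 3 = (b + 1)*(b + 3)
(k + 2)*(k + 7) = k^2 + 9*k + 14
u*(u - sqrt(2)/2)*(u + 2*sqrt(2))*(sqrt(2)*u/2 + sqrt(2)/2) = sqrt(2)*u^4/2 + sqrt(2)*u^3/2 + 3*u^3/2 - sqrt(2)*u^2 + 3*u^2/2 - sqrt(2)*u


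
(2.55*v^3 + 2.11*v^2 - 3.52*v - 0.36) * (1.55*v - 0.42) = 3.9525*v^4 + 2.1995*v^3 - 6.3422*v^2 + 0.9204*v + 0.1512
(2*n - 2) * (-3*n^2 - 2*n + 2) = -6*n^3 + 2*n^2 + 8*n - 4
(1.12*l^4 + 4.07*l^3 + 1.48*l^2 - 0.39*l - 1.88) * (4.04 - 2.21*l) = -2.4752*l^5 - 4.4699*l^4 + 13.172*l^3 + 6.8411*l^2 + 2.5792*l - 7.5952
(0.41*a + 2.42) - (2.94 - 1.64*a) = 2.05*a - 0.52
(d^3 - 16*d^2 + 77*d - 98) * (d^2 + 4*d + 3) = d^5 - 12*d^4 + 16*d^3 + 162*d^2 - 161*d - 294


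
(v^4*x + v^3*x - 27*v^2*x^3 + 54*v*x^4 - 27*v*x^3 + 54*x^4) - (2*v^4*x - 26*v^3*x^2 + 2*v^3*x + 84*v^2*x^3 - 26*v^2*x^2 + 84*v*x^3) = -v^4*x + 26*v^3*x^2 - v^3*x - 111*v^2*x^3 + 26*v^2*x^2 + 54*v*x^4 - 111*v*x^3 + 54*x^4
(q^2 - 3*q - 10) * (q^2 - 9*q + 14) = q^4 - 12*q^3 + 31*q^2 + 48*q - 140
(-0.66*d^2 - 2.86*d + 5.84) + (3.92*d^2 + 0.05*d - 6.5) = 3.26*d^2 - 2.81*d - 0.66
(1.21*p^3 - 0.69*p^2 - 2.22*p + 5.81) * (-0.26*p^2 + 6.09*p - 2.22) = -0.3146*p^5 + 7.5483*p^4 - 6.3111*p^3 - 13.4986*p^2 + 40.3113*p - 12.8982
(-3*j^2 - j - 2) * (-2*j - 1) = 6*j^3 + 5*j^2 + 5*j + 2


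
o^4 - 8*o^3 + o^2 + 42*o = o*(o - 7)*(o - 3)*(o + 2)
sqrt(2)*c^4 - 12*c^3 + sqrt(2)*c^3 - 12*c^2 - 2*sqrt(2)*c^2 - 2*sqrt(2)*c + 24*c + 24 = (c - 6*sqrt(2))*(c - sqrt(2))*(c + sqrt(2))*(sqrt(2)*c + sqrt(2))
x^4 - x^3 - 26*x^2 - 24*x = x*(x - 6)*(x + 1)*(x + 4)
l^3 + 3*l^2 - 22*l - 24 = (l - 4)*(l + 1)*(l + 6)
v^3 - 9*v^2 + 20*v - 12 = (v - 6)*(v - 2)*(v - 1)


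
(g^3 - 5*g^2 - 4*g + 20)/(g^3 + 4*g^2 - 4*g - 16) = (g - 5)/(g + 4)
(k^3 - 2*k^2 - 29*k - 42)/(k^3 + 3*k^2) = 1 - 5/k - 14/k^2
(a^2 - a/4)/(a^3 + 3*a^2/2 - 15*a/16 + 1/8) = 4*a/(4*a^2 + 7*a - 2)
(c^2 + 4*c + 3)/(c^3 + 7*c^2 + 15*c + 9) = 1/(c + 3)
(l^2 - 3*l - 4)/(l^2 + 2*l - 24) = (l + 1)/(l + 6)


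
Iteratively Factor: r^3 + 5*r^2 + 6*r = (r)*(r^2 + 5*r + 6) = r*(r + 2)*(r + 3)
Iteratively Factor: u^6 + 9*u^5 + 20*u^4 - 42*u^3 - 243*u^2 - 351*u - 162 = (u + 1)*(u^5 + 8*u^4 + 12*u^3 - 54*u^2 - 189*u - 162) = (u + 1)*(u + 2)*(u^4 + 6*u^3 - 54*u - 81) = (u + 1)*(u + 2)*(u + 3)*(u^3 + 3*u^2 - 9*u - 27) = (u - 3)*(u + 1)*(u + 2)*(u + 3)*(u^2 + 6*u + 9) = (u - 3)*(u + 1)*(u + 2)*(u + 3)^2*(u + 3)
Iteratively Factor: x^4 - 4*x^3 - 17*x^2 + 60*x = (x - 5)*(x^3 + x^2 - 12*x) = x*(x - 5)*(x^2 + x - 12) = x*(x - 5)*(x + 4)*(x - 3)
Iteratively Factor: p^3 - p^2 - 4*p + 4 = (p - 1)*(p^2 - 4) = (p - 2)*(p - 1)*(p + 2)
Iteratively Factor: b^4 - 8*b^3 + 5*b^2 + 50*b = (b - 5)*(b^3 - 3*b^2 - 10*b) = b*(b - 5)*(b^2 - 3*b - 10) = b*(b - 5)^2*(b + 2)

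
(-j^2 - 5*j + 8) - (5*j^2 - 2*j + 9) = -6*j^2 - 3*j - 1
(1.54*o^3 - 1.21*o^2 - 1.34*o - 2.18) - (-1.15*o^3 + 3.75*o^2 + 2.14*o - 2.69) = 2.69*o^3 - 4.96*o^2 - 3.48*o + 0.51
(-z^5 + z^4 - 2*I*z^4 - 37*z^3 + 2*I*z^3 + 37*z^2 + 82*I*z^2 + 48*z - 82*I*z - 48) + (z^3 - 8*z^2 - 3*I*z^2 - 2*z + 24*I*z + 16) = -z^5 + z^4 - 2*I*z^4 - 36*z^3 + 2*I*z^3 + 29*z^2 + 79*I*z^2 + 46*z - 58*I*z - 32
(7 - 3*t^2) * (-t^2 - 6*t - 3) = 3*t^4 + 18*t^3 + 2*t^2 - 42*t - 21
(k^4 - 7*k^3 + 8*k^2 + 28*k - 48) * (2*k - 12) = 2*k^5 - 26*k^4 + 100*k^3 - 40*k^2 - 432*k + 576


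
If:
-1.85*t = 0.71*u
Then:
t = -0.383783783783784*u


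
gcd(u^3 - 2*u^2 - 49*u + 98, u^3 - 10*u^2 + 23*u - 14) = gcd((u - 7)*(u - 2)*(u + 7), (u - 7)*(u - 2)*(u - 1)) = u^2 - 9*u + 14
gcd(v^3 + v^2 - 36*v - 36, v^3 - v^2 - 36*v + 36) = v^2 - 36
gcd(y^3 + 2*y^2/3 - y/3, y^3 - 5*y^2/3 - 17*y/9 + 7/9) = y^2 + 2*y/3 - 1/3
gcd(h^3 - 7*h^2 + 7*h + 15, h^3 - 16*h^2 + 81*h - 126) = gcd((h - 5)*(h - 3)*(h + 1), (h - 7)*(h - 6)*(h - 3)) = h - 3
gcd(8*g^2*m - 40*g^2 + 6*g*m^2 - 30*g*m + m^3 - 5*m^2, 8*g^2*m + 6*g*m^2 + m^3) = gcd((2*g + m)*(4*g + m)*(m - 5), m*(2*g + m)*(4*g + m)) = 8*g^2 + 6*g*m + m^2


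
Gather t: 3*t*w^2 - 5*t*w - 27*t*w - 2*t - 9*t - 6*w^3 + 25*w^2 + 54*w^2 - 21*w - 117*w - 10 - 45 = t*(3*w^2 - 32*w - 11) - 6*w^3 + 79*w^2 - 138*w - 55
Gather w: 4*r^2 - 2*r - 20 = 4*r^2 - 2*r - 20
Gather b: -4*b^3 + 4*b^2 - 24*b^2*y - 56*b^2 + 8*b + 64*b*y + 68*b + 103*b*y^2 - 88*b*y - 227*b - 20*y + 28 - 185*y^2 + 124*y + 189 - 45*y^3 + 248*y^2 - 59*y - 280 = -4*b^3 + b^2*(-24*y - 52) + b*(103*y^2 - 24*y - 151) - 45*y^3 + 63*y^2 + 45*y - 63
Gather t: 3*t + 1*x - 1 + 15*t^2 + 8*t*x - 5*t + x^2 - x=15*t^2 + t*(8*x - 2) + x^2 - 1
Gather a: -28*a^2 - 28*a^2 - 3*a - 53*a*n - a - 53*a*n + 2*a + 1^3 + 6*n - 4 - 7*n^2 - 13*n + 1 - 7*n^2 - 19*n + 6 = -56*a^2 + a*(-106*n - 2) - 14*n^2 - 26*n + 4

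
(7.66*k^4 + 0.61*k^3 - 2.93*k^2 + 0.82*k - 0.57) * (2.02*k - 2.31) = 15.4732*k^5 - 16.4624*k^4 - 7.3277*k^3 + 8.4247*k^2 - 3.0456*k + 1.3167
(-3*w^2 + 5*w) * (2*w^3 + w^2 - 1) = -6*w^5 + 7*w^4 + 5*w^3 + 3*w^2 - 5*w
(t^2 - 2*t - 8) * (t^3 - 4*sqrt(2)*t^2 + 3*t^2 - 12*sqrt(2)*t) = t^5 - 4*sqrt(2)*t^4 + t^4 - 14*t^3 - 4*sqrt(2)*t^3 - 24*t^2 + 56*sqrt(2)*t^2 + 96*sqrt(2)*t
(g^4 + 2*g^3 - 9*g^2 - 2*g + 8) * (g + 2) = g^5 + 4*g^4 - 5*g^3 - 20*g^2 + 4*g + 16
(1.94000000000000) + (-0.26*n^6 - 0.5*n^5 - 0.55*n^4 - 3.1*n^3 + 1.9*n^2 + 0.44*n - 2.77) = -0.26*n^6 - 0.5*n^5 - 0.55*n^4 - 3.1*n^3 + 1.9*n^2 + 0.44*n - 0.83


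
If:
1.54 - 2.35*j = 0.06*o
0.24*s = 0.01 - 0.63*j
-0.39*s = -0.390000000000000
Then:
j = -0.37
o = 39.97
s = 1.00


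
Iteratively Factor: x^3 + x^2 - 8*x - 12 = (x + 2)*(x^2 - x - 6) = (x + 2)^2*(x - 3)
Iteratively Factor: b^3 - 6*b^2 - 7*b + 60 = (b - 4)*(b^2 - 2*b - 15) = (b - 4)*(b + 3)*(b - 5)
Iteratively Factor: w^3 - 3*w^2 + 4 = (w + 1)*(w^2 - 4*w + 4) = (w - 2)*(w + 1)*(w - 2)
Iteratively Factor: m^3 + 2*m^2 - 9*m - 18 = (m + 3)*(m^2 - m - 6) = (m - 3)*(m + 3)*(m + 2)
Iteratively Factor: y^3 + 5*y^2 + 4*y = (y + 1)*(y^2 + 4*y) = (y + 1)*(y + 4)*(y)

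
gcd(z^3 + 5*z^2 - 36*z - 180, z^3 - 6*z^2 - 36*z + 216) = z^2 - 36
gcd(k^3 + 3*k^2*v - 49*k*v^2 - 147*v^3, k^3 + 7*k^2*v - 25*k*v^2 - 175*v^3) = k + 7*v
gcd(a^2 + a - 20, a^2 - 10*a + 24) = a - 4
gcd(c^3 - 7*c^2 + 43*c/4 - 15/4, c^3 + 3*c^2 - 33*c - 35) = c - 5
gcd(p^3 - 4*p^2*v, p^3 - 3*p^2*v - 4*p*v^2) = p^2 - 4*p*v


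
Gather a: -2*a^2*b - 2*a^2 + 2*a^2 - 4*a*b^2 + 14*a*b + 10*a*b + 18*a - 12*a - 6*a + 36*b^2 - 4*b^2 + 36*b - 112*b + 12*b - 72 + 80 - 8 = -2*a^2*b + a*(-4*b^2 + 24*b) + 32*b^2 - 64*b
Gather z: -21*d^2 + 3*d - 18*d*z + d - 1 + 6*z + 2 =-21*d^2 + 4*d + z*(6 - 18*d) + 1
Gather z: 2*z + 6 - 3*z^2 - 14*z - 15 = -3*z^2 - 12*z - 9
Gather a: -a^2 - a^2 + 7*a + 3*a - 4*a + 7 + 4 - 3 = -2*a^2 + 6*a + 8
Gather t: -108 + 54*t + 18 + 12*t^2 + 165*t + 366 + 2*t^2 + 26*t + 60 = 14*t^2 + 245*t + 336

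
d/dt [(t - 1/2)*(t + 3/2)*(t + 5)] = 3*t^2 + 12*t + 17/4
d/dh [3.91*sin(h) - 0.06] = 3.91*cos(h)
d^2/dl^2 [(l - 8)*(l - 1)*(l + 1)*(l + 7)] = 12*l^2 - 6*l - 114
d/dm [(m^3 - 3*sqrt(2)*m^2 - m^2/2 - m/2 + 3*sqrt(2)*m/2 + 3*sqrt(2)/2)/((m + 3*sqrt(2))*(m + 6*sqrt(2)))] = (m^4 + 18*sqrt(2)*m^3 - 6*sqrt(2)*m^2 + 109*m^2/2 - 219*sqrt(2)*m - 36*m - 45 + 54*sqrt(2))/(m^4 + 18*sqrt(2)*m^3 + 234*m^2 + 648*sqrt(2)*m + 1296)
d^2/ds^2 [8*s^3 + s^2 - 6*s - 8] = 48*s + 2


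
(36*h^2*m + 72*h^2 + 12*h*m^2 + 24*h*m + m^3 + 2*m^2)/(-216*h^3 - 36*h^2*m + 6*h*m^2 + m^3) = (-m - 2)/(6*h - m)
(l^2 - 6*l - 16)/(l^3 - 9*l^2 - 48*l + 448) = (l + 2)/(l^2 - l - 56)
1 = 1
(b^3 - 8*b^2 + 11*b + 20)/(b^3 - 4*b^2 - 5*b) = (b - 4)/b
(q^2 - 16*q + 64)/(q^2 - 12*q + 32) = (q - 8)/(q - 4)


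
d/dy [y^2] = 2*y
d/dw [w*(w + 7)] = 2*w + 7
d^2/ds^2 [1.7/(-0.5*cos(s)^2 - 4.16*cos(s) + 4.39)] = (1.7*(1 - cos(s)^2)^2 + 10.608*cos(s)^3 + 45.19552*cos(s)^2 + 9.83007999999999*cos(s) - 68.00204)/(0.5*cos(s)^2 + 4.16*cos(s) - 4.39)^3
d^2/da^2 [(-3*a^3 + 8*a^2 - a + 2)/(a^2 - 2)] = 2*(-7*a^3 + 54*a^2 - 42*a + 36)/(a^6 - 6*a^4 + 12*a^2 - 8)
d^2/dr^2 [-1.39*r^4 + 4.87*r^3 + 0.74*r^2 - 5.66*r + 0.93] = -16.68*r^2 + 29.22*r + 1.48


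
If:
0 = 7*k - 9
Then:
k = 9/7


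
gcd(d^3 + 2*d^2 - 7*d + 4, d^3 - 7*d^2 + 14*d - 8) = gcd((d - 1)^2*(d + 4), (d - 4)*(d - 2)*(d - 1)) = d - 1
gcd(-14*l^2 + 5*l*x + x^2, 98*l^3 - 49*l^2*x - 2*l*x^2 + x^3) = -14*l^2 + 5*l*x + x^2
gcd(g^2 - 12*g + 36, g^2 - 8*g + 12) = g - 6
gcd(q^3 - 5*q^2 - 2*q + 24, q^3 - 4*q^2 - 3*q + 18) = q^2 - q - 6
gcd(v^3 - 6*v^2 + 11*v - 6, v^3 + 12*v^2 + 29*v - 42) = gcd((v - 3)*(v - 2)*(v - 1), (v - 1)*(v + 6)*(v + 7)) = v - 1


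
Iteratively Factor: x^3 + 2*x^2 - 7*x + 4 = (x - 1)*(x^2 + 3*x - 4) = (x - 1)*(x + 4)*(x - 1)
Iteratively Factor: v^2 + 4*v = (v)*(v + 4)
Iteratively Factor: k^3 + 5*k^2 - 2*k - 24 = (k + 4)*(k^2 + k - 6) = (k + 3)*(k + 4)*(k - 2)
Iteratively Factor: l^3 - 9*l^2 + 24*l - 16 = (l - 4)*(l^2 - 5*l + 4) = (l - 4)^2*(l - 1)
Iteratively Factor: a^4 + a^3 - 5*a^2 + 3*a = (a)*(a^3 + a^2 - 5*a + 3) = a*(a - 1)*(a^2 + 2*a - 3) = a*(a - 1)^2*(a + 3)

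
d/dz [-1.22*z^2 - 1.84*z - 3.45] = -2.44*z - 1.84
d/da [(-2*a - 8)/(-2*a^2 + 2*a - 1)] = 2*(-2*a^2 - 16*a + 9)/(4*a^4 - 8*a^3 + 8*a^2 - 4*a + 1)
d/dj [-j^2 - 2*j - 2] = -2*j - 2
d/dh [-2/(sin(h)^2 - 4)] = 4*sin(h)*cos(h)/(sin(h)^2 - 4)^2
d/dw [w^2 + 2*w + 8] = 2*w + 2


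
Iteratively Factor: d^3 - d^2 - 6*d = (d)*(d^2 - d - 6) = d*(d - 3)*(d + 2)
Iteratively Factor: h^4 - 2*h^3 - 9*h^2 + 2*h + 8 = (h - 1)*(h^3 - h^2 - 10*h - 8) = (h - 4)*(h - 1)*(h^2 + 3*h + 2) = (h - 4)*(h - 1)*(h + 1)*(h + 2)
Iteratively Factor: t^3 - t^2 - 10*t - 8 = (t + 2)*(t^2 - 3*t - 4) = (t + 1)*(t + 2)*(t - 4)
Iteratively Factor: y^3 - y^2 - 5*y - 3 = (y + 1)*(y^2 - 2*y - 3) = (y + 1)^2*(y - 3)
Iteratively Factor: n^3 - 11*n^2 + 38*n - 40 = (n - 5)*(n^2 - 6*n + 8) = (n - 5)*(n - 4)*(n - 2)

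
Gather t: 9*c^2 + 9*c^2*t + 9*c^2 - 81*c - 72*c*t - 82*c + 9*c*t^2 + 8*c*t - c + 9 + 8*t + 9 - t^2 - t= 18*c^2 - 164*c + t^2*(9*c - 1) + t*(9*c^2 - 64*c + 7) + 18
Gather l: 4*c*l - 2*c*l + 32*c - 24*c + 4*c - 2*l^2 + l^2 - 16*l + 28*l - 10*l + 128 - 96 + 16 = 12*c - l^2 + l*(2*c + 2) + 48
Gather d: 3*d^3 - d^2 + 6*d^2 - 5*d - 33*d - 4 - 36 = 3*d^3 + 5*d^2 - 38*d - 40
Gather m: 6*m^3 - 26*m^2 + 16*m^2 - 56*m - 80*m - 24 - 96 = 6*m^3 - 10*m^2 - 136*m - 120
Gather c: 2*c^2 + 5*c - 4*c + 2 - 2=2*c^2 + c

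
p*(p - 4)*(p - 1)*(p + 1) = p^4 - 4*p^3 - p^2 + 4*p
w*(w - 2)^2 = w^3 - 4*w^2 + 4*w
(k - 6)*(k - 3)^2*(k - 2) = k^4 - 14*k^3 + 69*k^2 - 144*k + 108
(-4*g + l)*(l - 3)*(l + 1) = -4*g*l^2 + 8*g*l + 12*g + l^3 - 2*l^2 - 3*l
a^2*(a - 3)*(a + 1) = a^4 - 2*a^3 - 3*a^2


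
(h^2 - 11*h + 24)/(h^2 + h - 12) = (h - 8)/(h + 4)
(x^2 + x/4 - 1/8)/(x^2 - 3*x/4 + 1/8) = (2*x + 1)/(2*x - 1)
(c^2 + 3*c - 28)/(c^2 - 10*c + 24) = (c + 7)/(c - 6)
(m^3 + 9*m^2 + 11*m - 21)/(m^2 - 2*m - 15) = (m^2 + 6*m - 7)/(m - 5)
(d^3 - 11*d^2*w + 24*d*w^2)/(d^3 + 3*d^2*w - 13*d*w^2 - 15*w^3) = d*(d - 8*w)/(d^2 + 6*d*w + 5*w^2)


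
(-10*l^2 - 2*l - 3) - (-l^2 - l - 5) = -9*l^2 - l + 2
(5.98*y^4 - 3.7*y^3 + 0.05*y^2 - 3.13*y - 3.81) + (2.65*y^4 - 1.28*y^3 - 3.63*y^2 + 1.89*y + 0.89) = 8.63*y^4 - 4.98*y^3 - 3.58*y^2 - 1.24*y - 2.92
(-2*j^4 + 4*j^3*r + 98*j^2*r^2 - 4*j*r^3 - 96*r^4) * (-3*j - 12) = 6*j^5 - 12*j^4*r + 24*j^4 - 294*j^3*r^2 - 48*j^3*r + 12*j^2*r^3 - 1176*j^2*r^2 + 288*j*r^4 + 48*j*r^3 + 1152*r^4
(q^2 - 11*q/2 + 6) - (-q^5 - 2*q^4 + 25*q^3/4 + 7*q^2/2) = q^5 + 2*q^4 - 25*q^3/4 - 5*q^2/2 - 11*q/2 + 6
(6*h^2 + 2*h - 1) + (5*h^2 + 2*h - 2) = 11*h^2 + 4*h - 3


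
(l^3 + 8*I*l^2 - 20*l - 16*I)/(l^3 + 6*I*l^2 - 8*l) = (l + 2*I)/l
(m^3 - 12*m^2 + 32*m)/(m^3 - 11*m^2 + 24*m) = (m - 4)/(m - 3)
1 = 1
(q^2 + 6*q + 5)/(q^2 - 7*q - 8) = (q + 5)/(q - 8)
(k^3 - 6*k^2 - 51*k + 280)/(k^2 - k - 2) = (-k^3 + 6*k^2 + 51*k - 280)/(-k^2 + k + 2)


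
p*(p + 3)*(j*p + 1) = j*p^3 + 3*j*p^2 + p^2 + 3*p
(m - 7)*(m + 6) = m^2 - m - 42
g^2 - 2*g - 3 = (g - 3)*(g + 1)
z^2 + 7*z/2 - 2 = (z - 1/2)*(z + 4)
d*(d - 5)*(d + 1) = d^3 - 4*d^2 - 5*d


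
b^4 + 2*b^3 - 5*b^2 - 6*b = b*(b - 2)*(b + 1)*(b + 3)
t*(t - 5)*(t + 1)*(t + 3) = t^4 - t^3 - 17*t^2 - 15*t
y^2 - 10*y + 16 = (y - 8)*(y - 2)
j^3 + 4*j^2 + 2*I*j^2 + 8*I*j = j*(j + 4)*(j + 2*I)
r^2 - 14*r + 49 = (r - 7)^2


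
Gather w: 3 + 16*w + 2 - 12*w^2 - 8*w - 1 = -12*w^2 + 8*w + 4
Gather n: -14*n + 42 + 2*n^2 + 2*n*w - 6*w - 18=2*n^2 + n*(2*w - 14) - 6*w + 24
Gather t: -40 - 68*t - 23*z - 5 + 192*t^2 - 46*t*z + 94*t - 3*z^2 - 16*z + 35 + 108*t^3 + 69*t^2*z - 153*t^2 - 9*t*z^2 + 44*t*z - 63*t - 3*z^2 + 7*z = 108*t^3 + t^2*(69*z + 39) + t*(-9*z^2 - 2*z - 37) - 6*z^2 - 32*z - 10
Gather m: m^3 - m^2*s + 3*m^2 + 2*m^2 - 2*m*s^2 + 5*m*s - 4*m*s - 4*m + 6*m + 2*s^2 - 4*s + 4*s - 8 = m^3 + m^2*(5 - s) + m*(-2*s^2 + s + 2) + 2*s^2 - 8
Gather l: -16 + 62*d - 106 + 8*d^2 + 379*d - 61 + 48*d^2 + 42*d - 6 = 56*d^2 + 483*d - 189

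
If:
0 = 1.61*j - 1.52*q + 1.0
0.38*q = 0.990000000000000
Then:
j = 1.84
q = 2.61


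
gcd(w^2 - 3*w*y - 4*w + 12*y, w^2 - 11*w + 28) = w - 4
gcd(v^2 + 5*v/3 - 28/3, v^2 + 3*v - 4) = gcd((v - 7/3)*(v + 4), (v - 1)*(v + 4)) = v + 4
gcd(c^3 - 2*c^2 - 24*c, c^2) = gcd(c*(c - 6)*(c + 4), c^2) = c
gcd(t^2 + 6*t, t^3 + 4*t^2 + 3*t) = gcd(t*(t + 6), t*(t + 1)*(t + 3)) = t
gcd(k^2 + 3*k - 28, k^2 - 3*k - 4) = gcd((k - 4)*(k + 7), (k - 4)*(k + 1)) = k - 4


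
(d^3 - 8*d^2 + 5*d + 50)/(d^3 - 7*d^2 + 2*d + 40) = (d - 5)/(d - 4)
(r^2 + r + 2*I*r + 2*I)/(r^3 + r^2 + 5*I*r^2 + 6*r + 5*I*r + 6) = (r + 2*I)/(r^2 + 5*I*r + 6)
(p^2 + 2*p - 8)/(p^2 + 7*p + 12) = (p - 2)/(p + 3)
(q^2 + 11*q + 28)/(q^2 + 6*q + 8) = (q + 7)/(q + 2)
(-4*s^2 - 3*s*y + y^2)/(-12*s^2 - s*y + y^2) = (s + y)/(3*s + y)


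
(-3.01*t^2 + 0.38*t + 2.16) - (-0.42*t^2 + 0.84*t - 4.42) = -2.59*t^2 - 0.46*t + 6.58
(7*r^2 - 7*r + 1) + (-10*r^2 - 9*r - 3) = -3*r^2 - 16*r - 2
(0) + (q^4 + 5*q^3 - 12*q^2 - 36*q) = q^4 + 5*q^3 - 12*q^2 - 36*q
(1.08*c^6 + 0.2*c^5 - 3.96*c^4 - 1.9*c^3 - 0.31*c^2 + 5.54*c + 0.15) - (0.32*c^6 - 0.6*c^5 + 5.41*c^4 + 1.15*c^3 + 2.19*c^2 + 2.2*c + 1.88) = 0.76*c^6 + 0.8*c^5 - 9.37*c^4 - 3.05*c^3 - 2.5*c^2 + 3.34*c - 1.73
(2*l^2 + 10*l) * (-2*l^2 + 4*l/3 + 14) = -4*l^4 - 52*l^3/3 + 124*l^2/3 + 140*l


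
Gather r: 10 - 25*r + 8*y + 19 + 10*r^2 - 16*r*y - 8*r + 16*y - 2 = 10*r^2 + r*(-16*y - 33) + 24*y + 27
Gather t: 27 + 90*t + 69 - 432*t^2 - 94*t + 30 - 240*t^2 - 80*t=-672*t^2 - 84*t + 126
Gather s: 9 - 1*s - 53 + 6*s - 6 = 5*s - 50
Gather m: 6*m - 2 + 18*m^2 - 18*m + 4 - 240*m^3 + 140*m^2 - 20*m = -240*m^3 + 158*m^2 - 32*m + 2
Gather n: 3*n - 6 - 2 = 3*n - 8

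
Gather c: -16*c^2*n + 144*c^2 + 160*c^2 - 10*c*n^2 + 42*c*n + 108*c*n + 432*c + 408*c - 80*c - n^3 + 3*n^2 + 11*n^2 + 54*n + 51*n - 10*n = c^2*(304 - 16*n) + c*(-10*n^2 + 150*n + 760) - n^3 + 14*n^2 + 95*n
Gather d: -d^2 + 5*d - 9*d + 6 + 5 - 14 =-d^2 - 4*d - 3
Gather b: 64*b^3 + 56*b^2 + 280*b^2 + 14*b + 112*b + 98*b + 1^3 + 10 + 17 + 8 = 64*b^3 + 336*b^2 + 224*b + 36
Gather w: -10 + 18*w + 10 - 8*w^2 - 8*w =-8*w^2 + 10*w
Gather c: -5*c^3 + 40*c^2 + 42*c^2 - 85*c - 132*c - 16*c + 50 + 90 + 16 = -5*c^3 + 82*c^2 - 233*c + 156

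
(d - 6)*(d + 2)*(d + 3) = d^3 - d^2 - 24*d - 36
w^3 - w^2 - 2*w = w*(w - 2)*(w + 1)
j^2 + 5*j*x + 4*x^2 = (j + x)*(j + 4*x)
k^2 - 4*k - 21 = (k - 7)*(k + 3)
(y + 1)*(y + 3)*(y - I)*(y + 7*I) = y^4 + 4*y^3 + 6*I*y^3 + 10*y^2 + 24*I*y^2 + 28*y + 18*I*y + 21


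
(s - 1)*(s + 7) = s^2 + 6*s - 7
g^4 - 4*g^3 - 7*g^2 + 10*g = g*(g - 5)*(g - 1)*(g + 2)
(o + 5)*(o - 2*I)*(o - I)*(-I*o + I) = -I*o^4 - 3*o^3 - 4*I*o^3 - 12*o^2 + 7*I*o^2 + 15*o + 8*I*o - 10*I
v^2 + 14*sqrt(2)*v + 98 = (v + 7*sqrt(2))^2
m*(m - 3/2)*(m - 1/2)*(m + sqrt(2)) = m^4 - 2*m^3 + sqrt(2)*m^3 - 2*sqrt(2)*m^2 + 3*m^2/4 + 3*sqrt(2)*m/4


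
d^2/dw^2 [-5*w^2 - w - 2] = -10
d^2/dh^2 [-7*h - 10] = 0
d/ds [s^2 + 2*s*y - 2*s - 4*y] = 2*s + 2*y - 2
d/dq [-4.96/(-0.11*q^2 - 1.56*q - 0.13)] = (-1.0912*q - 7.7376)/(0.11*q^2 + 1.56*q + 0.13)^2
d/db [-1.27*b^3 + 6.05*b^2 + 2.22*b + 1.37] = -3.81*b^2 + 12.1*b + 2.22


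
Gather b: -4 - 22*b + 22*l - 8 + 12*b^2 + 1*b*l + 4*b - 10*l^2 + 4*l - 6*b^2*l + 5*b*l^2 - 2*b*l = b^2*(12 - 6*l) + b*(5*l^2 - l - 18) - 10*l^2 + 26*l - 12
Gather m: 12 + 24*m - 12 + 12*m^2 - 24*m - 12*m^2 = 0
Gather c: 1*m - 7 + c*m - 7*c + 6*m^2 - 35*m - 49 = c*(m - 7) + 6*m^2 - 34*m - 56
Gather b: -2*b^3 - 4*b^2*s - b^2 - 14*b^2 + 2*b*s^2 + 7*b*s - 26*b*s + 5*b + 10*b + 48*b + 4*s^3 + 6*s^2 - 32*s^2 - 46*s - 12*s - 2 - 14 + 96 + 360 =-2*b^3 + b^2*(-4*s - 15) + b*(2*s^2 - 19*s + 63) + 4*s^3 - 26*s^2 - 58*s + 440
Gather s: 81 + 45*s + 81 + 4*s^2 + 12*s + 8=4*s^2 + 57*s + 170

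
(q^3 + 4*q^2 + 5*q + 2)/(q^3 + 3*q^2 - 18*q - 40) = (q^2 + 2*q + 1)/(q^2 + q - 20)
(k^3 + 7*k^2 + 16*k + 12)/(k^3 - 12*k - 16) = (k + 3)/(k - 4)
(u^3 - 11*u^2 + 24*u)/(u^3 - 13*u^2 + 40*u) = (u - 3)/(u - 5)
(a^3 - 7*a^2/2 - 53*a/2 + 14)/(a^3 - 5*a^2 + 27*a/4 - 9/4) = 2*(a^2 - 3*a - 28)/(2*a^2 - 9*a + 9)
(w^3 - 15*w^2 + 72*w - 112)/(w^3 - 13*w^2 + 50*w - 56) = (w - 4)/(w - 2)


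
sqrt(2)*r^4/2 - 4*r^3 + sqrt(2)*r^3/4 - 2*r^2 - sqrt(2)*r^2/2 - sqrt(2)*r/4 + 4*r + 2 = (r - 1)*(r + 1/2)*(r - 4*sqrt(2))*(sqrt(2)*r/2 + sqrt(2)/2)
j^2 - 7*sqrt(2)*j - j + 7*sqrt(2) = (j - 1)*(j - 7*sqrt(2))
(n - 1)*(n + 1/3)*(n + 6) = n^3 + 16*n^2/3 - 13*n/3 - 2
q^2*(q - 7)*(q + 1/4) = q^4 - 27*q^3/4 - 7*q^2/4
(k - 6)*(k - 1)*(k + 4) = k^3 - 3*k^2 - 22*k + 24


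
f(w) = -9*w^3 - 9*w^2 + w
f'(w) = -27*w^2 - 18*w + 1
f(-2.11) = 42.37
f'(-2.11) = -81.23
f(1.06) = -19.77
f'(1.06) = -48.42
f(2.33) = -160.37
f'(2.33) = -187.52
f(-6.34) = 1925.46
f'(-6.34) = -970.16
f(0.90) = -12.95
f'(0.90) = -37.07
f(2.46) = -185.99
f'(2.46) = -206.67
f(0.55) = -3.67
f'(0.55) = -17.07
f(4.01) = -721.04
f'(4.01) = -505.34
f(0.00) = 0.00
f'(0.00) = 1.00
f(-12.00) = 14244.00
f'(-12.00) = -3671.00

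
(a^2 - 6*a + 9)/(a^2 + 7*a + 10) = (a^2 - 6*a + 9)/(a^2 + 7*a + 10)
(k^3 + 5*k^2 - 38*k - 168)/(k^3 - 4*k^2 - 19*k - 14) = (-k^3 - 5*k^2 + 38*k + 168)/(-k^3 + 4*k^2 + 19*k + 14)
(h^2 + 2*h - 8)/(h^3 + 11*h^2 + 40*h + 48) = (h - 2)/(h^2 + 7*h + 12)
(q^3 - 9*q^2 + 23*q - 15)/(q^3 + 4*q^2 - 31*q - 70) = (q^2 - 4*q + 3)/(q^2 + 9*q + 14)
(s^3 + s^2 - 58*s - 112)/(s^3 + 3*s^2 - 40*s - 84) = (s - 8)/(s - 6)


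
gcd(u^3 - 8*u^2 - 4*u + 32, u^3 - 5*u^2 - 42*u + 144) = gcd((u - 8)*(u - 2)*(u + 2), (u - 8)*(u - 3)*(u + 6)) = u - 8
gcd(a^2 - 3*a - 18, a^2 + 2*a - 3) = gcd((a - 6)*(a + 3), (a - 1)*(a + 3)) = a + 3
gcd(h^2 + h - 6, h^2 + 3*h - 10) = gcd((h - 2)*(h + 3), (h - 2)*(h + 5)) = h - 2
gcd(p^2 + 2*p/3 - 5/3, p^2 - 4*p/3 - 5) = p + 5/3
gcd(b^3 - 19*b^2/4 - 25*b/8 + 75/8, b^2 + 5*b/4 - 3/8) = b + 3/2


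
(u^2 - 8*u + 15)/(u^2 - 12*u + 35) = (u - 3)/(u - 7)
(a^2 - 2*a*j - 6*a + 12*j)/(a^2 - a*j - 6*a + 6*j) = (a - 2*j)/(a - j)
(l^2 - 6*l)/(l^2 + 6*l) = (l - 6)/(l + 6)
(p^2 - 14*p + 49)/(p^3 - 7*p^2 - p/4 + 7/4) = 4*(p - 7)/(4*p^2 - 1)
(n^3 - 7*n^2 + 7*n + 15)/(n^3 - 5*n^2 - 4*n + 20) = (n^2 - 2*n - 3)/(n^2 - 4)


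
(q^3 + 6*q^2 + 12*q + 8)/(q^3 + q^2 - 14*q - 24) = (q^2 + 4*q + 4)/(q^2 - q - 12)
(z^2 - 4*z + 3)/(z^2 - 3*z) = (z - 1)/z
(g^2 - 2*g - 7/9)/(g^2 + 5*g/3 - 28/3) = (g + 1/3)/(g + 4)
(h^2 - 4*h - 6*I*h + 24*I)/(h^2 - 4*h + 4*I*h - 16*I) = (h - 6*I)/(h + 4*I)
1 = 1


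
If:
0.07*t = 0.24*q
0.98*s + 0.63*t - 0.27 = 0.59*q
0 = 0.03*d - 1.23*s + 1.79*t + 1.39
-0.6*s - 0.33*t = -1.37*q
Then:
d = -72.27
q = 0.14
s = 0.05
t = 0.47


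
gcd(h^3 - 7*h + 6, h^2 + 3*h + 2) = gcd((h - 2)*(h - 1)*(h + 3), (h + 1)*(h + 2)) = 1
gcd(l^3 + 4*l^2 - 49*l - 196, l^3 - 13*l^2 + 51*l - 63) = l - 7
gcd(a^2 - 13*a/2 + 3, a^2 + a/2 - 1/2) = a - 1/2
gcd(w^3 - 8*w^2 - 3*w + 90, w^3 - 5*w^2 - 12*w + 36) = w^2 - 3*w - 18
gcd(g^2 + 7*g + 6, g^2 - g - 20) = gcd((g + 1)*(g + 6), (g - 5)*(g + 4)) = 1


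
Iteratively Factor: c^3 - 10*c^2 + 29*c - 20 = (c - 4)*(c^2 - 6*c + 5) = (c - 4)*(c - 1)*(c - 5)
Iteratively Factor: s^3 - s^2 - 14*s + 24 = (s + 4)*(s^2 - 5*s + 6) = (s - 2)*(s + 4)*(s - 3)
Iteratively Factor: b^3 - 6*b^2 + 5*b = (b)*(b^2 - 6*b + 5) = b*(b - 1)*(b - 5)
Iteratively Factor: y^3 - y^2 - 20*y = (y - 5)*(y^2 + 4*y) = (y - 5)*(y + 4)*(y)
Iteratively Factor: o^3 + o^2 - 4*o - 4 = (o - 2)*(o^2 + 3*o + 2) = (o - 2)*(o + 2)*(o + 1)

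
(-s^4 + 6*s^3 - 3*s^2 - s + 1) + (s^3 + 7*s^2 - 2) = -s^4 + 7*s^3 + 4*s^2 - s - 1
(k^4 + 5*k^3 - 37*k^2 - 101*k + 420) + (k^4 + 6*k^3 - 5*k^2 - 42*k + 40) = 2*k^4 + 11*k^3 - 42*k^2 - 143*k + 460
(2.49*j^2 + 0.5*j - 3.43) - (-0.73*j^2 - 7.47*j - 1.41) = 3.22*j^2 + 7.97*j - 2.02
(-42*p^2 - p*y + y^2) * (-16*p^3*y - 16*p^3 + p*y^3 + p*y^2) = 672*p^5*y + 672*p^5 + 16*p^4*y^2 + 16*p^4*y - 58*p^3*y^3 - 58*p^3*y^2 - p^2*y^4 - p^2*y^3 + p*y^5 + p*y^4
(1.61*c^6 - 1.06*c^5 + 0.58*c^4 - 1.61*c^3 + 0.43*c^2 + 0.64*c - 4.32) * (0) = 0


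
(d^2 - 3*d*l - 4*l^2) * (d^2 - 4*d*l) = d^4 - 7*d^3*l + 8*d^2*l^2 + 16*d*l^3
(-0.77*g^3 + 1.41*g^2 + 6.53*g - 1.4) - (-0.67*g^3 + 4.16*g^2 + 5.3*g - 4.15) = -0.1*g^3 - 2.75*g^2 + 1.23*g + 2.75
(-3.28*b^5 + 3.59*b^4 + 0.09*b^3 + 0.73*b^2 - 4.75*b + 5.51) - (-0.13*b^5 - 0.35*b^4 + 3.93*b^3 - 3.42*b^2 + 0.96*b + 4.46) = -3.15*b^5 + 3.94*b^4 - 3.84*b^3 + 4.15*b^2 - 5.71*b + 1.05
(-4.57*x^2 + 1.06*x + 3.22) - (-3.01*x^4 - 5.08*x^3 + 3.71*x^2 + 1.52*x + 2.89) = 3.01*x^4 + 5.08*x^3 - 8.28*x^2 - 0.46*x + 0.33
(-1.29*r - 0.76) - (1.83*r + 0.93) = -3.12*r - 1.69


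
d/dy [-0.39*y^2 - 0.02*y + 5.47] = -0.78*y - 0.02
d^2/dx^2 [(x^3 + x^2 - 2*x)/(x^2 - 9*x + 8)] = 160/(x^3 - 24*x^2 + 192*x - 512)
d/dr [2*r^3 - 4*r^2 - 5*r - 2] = 6*r^2 - 8*r - 5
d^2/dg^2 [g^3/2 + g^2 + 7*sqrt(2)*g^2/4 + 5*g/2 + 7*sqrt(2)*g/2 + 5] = 3*g + 2 + 7*sqrt(2)/2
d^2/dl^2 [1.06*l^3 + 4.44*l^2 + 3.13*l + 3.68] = 6.36*l + 8.88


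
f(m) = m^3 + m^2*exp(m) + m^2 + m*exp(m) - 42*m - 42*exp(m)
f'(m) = m^2*exp(m) + 3*m^2 + 3*m*exp(m) + 2*m - 41*exp(m) - 42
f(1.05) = -155.71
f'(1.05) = -141.60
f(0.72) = -113.09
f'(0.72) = -117.73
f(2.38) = -447.70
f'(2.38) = -324.90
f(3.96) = -1261.40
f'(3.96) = -691.98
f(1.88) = -308.54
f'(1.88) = -236.21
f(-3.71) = 117.74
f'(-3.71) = -9.07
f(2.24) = -404.17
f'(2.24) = -297.34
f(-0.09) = -34.67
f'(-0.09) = -79.87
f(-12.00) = -1080.00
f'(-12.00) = 366.00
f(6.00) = 0.00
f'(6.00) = 5322.57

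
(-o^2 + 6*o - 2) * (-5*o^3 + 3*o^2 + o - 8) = 5*o^5 - 33*o^4 + 27*o^3 + 8*o^2 - 50*o + 16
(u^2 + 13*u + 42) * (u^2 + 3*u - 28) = u^4 + 16*u^3 + 53*u^2 - 238*u - 1176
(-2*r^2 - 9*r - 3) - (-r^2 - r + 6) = -r^2 - 8*r - 9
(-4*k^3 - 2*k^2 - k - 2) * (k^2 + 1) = -4*k^5 - 2*k^4 - 5*k^3 - 4*k^2 - k - 2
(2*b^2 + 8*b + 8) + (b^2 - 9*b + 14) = 3*b^2 - b + 22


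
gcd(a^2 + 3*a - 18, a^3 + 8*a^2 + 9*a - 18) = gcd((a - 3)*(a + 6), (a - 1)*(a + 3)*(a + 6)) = a + 6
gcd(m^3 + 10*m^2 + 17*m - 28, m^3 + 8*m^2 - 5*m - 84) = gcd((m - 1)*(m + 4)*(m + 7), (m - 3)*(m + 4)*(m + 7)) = m^2 + 11*m + 28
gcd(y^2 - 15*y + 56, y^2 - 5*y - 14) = y - 7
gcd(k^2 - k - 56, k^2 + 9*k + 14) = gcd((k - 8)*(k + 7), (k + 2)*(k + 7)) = k + 7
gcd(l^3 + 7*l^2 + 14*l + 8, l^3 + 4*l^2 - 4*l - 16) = l^2 + 6*l + 8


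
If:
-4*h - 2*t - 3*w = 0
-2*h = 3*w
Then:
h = -3*w/2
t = 3*w/2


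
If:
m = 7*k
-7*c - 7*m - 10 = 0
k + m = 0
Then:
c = -10/7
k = 0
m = 0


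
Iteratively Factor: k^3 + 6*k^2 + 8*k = (k + 2)*(k^2 + 4*k) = k*(k + 2)*(k + 4)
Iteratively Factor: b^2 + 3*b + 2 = (b + 1)*(b + 2)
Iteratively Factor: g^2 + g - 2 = (g - 1)*(g + 2)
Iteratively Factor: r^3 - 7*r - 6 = (r - 3)*(r^2 + 3*r + 2) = (r - 3)*(r + 1)*(r + 2)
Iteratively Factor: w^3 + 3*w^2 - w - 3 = (w - 1)*(w^2 + 4*w + 3) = (w - 1)*(w + 1)*(w + 3)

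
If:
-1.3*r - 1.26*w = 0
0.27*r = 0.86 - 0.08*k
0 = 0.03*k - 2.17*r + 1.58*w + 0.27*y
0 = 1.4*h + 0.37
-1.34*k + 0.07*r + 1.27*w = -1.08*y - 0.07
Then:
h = -0.26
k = 7.96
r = 0.83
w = -0.85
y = 10.76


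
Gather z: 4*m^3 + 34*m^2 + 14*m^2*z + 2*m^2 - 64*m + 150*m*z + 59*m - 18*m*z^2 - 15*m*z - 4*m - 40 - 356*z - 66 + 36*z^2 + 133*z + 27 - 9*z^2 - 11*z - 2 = 4*m^3 + 36*m^2 - 9*m + z^2*(27 - 18*m) + z*(14*m^2 + 135*m - 234) - 81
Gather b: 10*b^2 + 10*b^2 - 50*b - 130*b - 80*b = 20*b^2 - 260*b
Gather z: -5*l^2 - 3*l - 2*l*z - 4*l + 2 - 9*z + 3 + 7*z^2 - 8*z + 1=-5*l^2 - 7*l + 7*z^2 + z*(-2*l - 17) + 6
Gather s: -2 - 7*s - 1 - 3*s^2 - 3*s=-3*s^2 - 10*s - 3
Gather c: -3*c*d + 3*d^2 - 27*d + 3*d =-3*c*d + 3*d^2 - 24*d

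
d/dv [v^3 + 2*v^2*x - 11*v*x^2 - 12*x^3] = 3*v^2 + 4*v*x - 11*x^2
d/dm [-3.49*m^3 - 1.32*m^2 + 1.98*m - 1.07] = -10.47*m^2 - 2.64*m + 1.98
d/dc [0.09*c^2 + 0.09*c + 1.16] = 0.18*c + 0.09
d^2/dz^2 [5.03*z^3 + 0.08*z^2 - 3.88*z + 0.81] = 30.18*z + 0.16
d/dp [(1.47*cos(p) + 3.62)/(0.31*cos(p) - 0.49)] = 1.8425*sin(p)/(0.31*cos(p) - 0.49)^2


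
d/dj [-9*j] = -9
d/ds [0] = 0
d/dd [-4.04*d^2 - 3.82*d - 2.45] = -8.08*d - 3.82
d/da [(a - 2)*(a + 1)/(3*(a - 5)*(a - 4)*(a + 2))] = (-a^4 + 2*a^3 + a^2 + 52*a - 36)/(3*(a^6 - 14*a^5 + 53*a^4 + 52*a^3 - 556*a^2 + 160*a + 1600))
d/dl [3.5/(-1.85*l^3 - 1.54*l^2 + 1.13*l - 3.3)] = (19.425*l^2 + 10.78*l - 3.955)/(1.85*l^3 + 1.54*l^2 - 1.13*l + 3.3)^2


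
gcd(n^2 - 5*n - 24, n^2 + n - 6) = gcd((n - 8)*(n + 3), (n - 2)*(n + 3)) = n + 3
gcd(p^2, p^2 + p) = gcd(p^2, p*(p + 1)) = p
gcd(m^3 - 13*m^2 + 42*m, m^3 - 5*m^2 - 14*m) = m^2 - 7*m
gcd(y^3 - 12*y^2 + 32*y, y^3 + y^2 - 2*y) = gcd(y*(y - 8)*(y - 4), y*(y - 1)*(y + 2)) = y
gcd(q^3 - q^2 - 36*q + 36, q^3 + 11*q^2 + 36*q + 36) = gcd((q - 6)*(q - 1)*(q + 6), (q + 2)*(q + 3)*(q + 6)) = q + 6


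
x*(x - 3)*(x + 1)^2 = x^4 - x^3 - 5*x^2 - 3*x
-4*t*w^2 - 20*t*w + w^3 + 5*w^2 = w*(-4*t + w)*(w + 5)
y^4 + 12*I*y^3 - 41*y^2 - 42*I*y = y*(y + 2*I)*(y + 3*I)*(y + 7*I)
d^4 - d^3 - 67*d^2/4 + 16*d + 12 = (d - 4)*(d - 3/2)*(d + 1/2)*(d + 4)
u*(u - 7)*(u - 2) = u^3 - 9*u^2 + 14*u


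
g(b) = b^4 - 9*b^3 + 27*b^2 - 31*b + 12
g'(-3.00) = -544.00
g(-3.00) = 672.00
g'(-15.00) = -20416.00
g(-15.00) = 87552.00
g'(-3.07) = -566.99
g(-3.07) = 710.88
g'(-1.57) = -197.81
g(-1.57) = 168.13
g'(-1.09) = -127.12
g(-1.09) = 90.94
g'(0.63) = -6.70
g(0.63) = 1.09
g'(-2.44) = -381.61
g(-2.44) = 414.57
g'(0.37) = -14.51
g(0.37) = 3.79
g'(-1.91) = -260.51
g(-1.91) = 245.73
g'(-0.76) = -89.39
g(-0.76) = 55.44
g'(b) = 4*b^3 - 27*b^2 + 54*b - 31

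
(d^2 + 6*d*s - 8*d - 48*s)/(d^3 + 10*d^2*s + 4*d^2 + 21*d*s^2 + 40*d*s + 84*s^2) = (d^2 + 6*d*s - 8*d - 48*s)/(d^3 + 10*d^2*s + 4*d^2 + 21*d*s^2 + 40*d*s + 84*s^2)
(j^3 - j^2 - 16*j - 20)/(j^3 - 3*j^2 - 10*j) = (j + 2)/j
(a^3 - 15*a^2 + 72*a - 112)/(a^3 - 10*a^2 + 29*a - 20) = (a^2 - 11*a + 28)/(a^2 - 6*a + 5)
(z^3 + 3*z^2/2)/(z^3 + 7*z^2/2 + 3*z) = z/(z + 2)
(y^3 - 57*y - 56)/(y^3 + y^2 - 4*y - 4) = (y^2 - y - 56)/(y^2 - 4)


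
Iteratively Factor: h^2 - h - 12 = (h + 3)*(h - 4)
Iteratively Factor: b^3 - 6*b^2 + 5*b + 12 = (b - 4)*(b^2 - 2*b - 3) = (b - 4)*(b + 1)*(b - 3)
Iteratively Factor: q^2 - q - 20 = (q - 5)*(q + 4)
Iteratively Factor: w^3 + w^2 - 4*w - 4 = (w + 2)*(w^2 - w - 2) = (w - 2)*(w + 2)*(w + 1)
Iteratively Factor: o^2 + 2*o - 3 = (o - 1)*(o + 3)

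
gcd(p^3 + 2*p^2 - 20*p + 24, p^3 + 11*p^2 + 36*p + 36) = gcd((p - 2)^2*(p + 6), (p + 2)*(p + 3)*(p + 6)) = p + 6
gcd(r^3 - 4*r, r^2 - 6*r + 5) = 1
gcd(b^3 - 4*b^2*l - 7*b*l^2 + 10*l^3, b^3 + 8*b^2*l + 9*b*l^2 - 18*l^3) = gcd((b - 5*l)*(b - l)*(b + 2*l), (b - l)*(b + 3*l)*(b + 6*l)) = b - l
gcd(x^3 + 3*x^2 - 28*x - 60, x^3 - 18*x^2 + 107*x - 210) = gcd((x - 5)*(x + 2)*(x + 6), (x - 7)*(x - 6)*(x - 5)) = x - 5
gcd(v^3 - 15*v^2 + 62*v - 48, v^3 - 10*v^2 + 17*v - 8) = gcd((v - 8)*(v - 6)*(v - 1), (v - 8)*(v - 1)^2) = v^2 - 9*v + 8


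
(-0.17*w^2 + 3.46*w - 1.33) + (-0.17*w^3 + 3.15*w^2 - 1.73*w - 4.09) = -0.17*w^3 + 2.98*w^2 + 1.73*w - 5.42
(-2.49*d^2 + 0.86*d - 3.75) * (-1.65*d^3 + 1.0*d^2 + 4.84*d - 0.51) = 4.1085*d^5 - 3.909*d^4 - 5.0041*d^3 + 1.6823*d^2 - 18.5886*d + 1.9125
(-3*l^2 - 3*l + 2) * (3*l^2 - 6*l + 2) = -9*l^4 + 9*l^3 + 18*l^2 - 18*l + 4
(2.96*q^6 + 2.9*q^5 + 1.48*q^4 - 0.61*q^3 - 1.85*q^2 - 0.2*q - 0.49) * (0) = 0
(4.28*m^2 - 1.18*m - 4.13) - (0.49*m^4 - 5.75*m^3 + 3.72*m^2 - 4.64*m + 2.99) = -0.49*m^4 + 5.75*m^3 + 0.56*m^2 + 3.46*m - 7.12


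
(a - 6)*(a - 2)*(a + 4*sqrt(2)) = a^3 - 8*a^2 + 4*sqrt(2)*a^2 - 32*sqrt(2)*a + 12*a + 48*sqrt(2)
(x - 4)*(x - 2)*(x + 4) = x^3 - 2*x^2 - 16*x + 32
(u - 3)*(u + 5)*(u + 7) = u^3 + 9*u^2 - u - 105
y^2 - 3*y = y*(y - 3)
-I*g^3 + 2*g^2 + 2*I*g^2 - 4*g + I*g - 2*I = (g - 2)*(g + I)*(-I*g + 1)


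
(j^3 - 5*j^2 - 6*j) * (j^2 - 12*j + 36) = j^5 - 17*j^4 + 90*j^3 - 108*j^2 - 216*j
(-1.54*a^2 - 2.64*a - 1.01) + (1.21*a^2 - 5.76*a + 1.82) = -0.33*a^2 - 8.4*a + 0.81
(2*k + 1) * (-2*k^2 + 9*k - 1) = -4*k^3 + 16*k^2 + 7*k - 1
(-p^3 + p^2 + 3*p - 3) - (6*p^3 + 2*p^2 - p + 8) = -7*p^3 - p^2 + 4*p - 11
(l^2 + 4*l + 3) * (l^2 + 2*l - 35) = l^4 + 6*l^3 - 24*l^2 - 134*l - 105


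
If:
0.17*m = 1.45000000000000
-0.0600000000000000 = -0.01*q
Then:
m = 8.53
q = 6.00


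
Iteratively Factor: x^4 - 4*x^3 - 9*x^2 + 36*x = (x + 3)*(x^3 - 7*x^2 + 12*x) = x*(x + 3)*(x^2 - 7*x + 12) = x*(x - 4)*(x + 3)*(x - 3)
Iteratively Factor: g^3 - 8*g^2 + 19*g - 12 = (g - 1)*(g^2 - 7*g + 12) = (g - 4)*(g - 1)*(g - 3)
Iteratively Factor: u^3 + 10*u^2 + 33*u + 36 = (u + 3)*(u^2 + 7*u + 12) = (u + 3)^2*(u + 4)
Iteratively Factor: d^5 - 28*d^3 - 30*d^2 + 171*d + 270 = (d - 3)*(d^4 + 3*d^3 - 19*d^2 - 87*d - 90) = (d - 3)*(d + 2)*(d^3 + d^2 - 21*d - 45) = (d - 3)*(d + 2)*(d + 3)*(d^2 - 2*d - 15) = (d - 5)*(d - 3)*(d + 2)*(d + 3)*(d + 3)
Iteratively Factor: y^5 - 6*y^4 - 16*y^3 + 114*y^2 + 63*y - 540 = (y - 3)*(y^4 - 3*y^3 - 25*y^2 + 39*y + 180) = (y - 3)*(y + 3)*(y^3 - 6*y^2 - 7*y + 60) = (y - 4)*(y - 3)*(y + 3)*(y^2 - 2*y - 15) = (y - 5)*(y - 4)*(y - 3)*(y + 3)*(y + 3)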